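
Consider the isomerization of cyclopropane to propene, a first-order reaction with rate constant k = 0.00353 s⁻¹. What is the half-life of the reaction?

196.4 s

Step 1: For a first-order reaction, t₁/₂ = ln(2)/k
Step 2: t₁/₂ = ln(2)/0.00353
Step 3: t₁/₂ = 0.6931/0.00353 = 196.4 s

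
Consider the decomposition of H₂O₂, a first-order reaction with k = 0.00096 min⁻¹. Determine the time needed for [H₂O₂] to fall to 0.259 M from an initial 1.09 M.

1497 min

Step 1: For first-order: t = ln([H₂O₂]₀/[H₂O₂])/k
Step 2: t = ln(1.09/0.259)/0.00096
Step 3: t = ln(4.208)/0.00096
Step 4: t = 1.437/0.00096 = 1497 min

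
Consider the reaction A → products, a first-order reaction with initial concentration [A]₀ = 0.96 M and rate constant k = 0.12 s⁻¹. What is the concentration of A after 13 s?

0.2017 M

Step 1: For a first-order reaction: [A] = [A]₀ × e^(-kt)
Step 2: [A] = 0.96 × e^(-0.12 × 13)
Step 3: [A] = 0.96 × e^(-1.56)
Step 4: [A] = 0.96 × 0.210136 = 0.2017 M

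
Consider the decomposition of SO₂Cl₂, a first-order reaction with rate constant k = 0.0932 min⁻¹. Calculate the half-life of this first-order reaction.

7.437 min

Step 1: For a first-order reaction, t₁/₂ = ln(2)/k
Step 2: t₁/₂ = ln(2)/0.0932
Step 3: t₁/₂ = 0.6931/0.0932 = 7.437 min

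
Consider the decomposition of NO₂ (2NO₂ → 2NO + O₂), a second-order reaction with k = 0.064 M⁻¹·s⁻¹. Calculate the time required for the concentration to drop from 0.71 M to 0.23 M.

45.93 s

Step 1: For second-order: t = (1/[NO₂] - 1/[NO₂]₀)/k
Step 2: t = (1/0.23 - 1/0.71)/0.064
Step 3: t = (4.348 - 1.408)/0.064
Step 4: t = 2.939/0.064 = 45.93 s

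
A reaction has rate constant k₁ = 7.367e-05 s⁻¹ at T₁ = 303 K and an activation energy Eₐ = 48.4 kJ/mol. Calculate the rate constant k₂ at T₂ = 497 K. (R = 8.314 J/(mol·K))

1.331e-01 s⁻¹

Step 1: Use the two-temperature Arrhenius form: ln(k₂/k₁) = -Eₐ/R × (1/T₂ - 1/T₁)
Step 2: Convert Eₐ to J/mol: 48.4 kJ/mol = 48400 J/mol
Step 3: 1/T₂ - 1/T₁ = 1/497 - 1/303 = -1.288258e-03 K⁻¹
Step 4: ln(k₂/k₁) = -48400/8.314 × -1.288258e-03 = 7.49960
Step 5: k₂ = k₁ × exp(7.49960) = 7.367e-05 × 1.80732e+03 = 1.331e-01 s⁻¹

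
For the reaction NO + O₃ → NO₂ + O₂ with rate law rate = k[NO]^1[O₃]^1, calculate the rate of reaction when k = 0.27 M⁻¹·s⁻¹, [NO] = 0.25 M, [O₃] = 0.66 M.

0.04455 M/s

Step 1: The rate law is rate = k[NO]^1[O₃]^1
Step 2: Substitute: rate = 0.27 × (0.25)^1 × (0.66)^1
Step 3: rate = 0.27 × 0.25 × 0.66 = 0.04455 M/s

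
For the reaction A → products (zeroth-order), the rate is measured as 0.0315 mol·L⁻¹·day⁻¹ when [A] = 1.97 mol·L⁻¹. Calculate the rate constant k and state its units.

0.0315 mol·L⁻¹·day⁻¹

Step 1: For a zeroth-order reaction, rate = k (independent of concentration).
Step 2: k = rate = 0.0315 mol·L⁻¹·day⁻¹.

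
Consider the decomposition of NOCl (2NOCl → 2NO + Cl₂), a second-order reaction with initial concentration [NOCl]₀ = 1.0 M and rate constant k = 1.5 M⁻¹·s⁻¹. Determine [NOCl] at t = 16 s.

0.04 M

Step 1: For a second-order reaction: 1/[NOCl] = 1/[NOCl]₀ + kt
Step 2: 1/[NOCl] = 1/1.0 + 1.5 × 16
Step 3: 1/[NOCl] = 1 + 24 = 25
Step 4: [NOCl] = 1/25 = 0.04 M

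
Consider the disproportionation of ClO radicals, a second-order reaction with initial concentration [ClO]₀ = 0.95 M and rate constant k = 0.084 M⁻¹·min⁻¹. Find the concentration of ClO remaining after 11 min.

0.5059 M

Step 1: For a second-order reaction: 1/[ClO] = 1/[ClO]₀ + kt
Step 2: 1/[ClO] = 1/0.95 + 0.084 × 11
Step 3: 1/[ClO] = 1.053 + 0.924 = 1.977
Step 4: [ClO] = 1/1.977 = 0.5059 M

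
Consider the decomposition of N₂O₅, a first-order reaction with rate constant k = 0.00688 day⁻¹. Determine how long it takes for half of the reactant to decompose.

100.7 day

Step 1: For a first-order reaction, t₁/₂ = ln(2)/k
Step 2: t₁/₂ = ln(2)/0.00688
Step 3: t₁/₂ = 0.6931/0.00688 = 100.7 day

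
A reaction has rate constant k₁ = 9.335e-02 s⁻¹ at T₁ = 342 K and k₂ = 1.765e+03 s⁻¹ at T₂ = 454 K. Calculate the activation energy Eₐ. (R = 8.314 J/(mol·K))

113.5 kJ/mol

Step 1: Use the two-temperature Arrhenius form: ln(k₂/k₁) = -Eₐ/R × (1/T₂ - 1/T₁)
Step 2: ln(k₂/k₁) = ln(1.765e+03/9.335e-02) = ln(18907.3) = 9.84731
Step 3: 1/T₂ - 1/T₁ = 1/454 - 1/342 = -7.213334e-04 K⁻¹
Step 4: Eₐ = -R × ln(k₂/k₁) / (1/T₂ - 1/T₁) = -8.314 × 9.84731 / -7.213334e-04
Step 5: Eₐ = 1.1350e+05 J/mol = 113.5 kJ/mol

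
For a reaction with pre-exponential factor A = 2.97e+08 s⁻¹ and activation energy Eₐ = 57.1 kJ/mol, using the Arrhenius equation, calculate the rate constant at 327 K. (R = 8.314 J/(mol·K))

2.25e-01 s⁻¹

Step 1: Use the Arrhenius equation: k = A × exp(-Eₐ/RT)
Step 2: Convert Eₐ to J/mol: 57.1 kJ/mol = 57100 J/mol
Step 3: Calculate the exponent: -Eₐ/(RT) = -57100/(8.314 × 327) = -21.00286
Step 4: k = 2.97e+08 × exp(-21.00286)
Step 5: k = 2.97e+08 × 7.56091e-10 = 2.2456e-01 s⁻¹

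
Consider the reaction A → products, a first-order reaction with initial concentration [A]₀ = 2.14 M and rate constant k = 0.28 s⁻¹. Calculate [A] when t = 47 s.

4.122e-06 M

Step 1: For a first-order reaction: [A] = [A]₀ × e^(-kt)
Step 2: [A] = 2.14 × e^(-0.28 × 47)
Step 3: [A] = 2.14 × e^(-13.16)
Step 4: [A] = 2.14 × 1.92613e-06 = 4.122e-06 M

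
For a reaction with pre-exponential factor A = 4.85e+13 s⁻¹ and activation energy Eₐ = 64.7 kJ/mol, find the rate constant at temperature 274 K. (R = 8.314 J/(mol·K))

2.24e+01 s⁻¹

Step 1: Use the Arrhenius equation: k = A × exp(-Eₐ/RT)
Step 2: Convert Eₐ to J/mol: 64.7 kJ/mol = 64700 J/mol
Step 3: Calculate the exponent: -Eₐ/(RT) = -64700/(8.314 × 274) = -28.40166
Step 4: k = 4.85e+13 × exp(-28.40166)
Step 5: k = 4.85e+13 × 4.62717e-13 = 2.2442e+01 s⁻¹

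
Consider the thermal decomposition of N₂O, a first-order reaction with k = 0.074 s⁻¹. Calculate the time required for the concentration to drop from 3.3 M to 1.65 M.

9.367 s

Step 1: For first-order: t = ln([N₂O]₀/[N₂O])/k
Step 2: t = ln(3.3/1.65)/0.074
Step 3: t = ln(2)/0.074
Step 4: t = 0.6931/0.074 = 9.367 s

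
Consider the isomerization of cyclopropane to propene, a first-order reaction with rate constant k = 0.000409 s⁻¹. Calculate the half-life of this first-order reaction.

1695 s

Step 1: For a first-order reaction, t₁/₂ = ln(2)/k
Step 2: t₁/₂ = ln(2)/0.000409
Step 3: t₁/₂ = 0.6931/0.000409 = 1695 s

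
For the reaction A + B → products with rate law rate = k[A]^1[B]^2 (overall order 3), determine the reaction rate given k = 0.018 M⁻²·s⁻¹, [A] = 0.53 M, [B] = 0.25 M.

0.0005962 M/s

Step 1: The rate law is rate = k[A]^1[B]^2, overall order = 1+2 = 3
Step 2: Substitute values: rate = 0.018 × (0.53)^1 × (0.25)^2
Step 3: rate = 0.018 × 0.53 × 0.0625 = 0.00059625 M/s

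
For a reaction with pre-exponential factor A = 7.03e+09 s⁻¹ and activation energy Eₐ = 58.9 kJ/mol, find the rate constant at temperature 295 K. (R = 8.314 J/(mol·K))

2.61e-01 s⁻¹

Step 1: Use the Arrhenius equation: k = A × exp(-Eₐ/RT)
Step 2: Convert Eₐ to J/mol: 58.9 kJ/mol = 58900 J/mol
Step 3: Calculate the exponent: -Eₐ/(RT) = -58900/(8.314 × 295) = -24.01504
Step 4: k = 7.03e+09 × exp(-24.01504)
Step 5: k = 7.03e+09 × 3.71878e-11 = 2.6143e-01 s⁻¹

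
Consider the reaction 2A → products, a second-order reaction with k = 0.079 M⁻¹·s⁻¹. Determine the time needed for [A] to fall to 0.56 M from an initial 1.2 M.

12.06 s

Step 1: For second-order: t = (1/[A] - 1/[A]₀)/k
Step 2: t = (1/0.56 - 1/1.2)/0.079
Step 3: t = (1.786 - 0.8333)/0.079
Step 4: t = 0.9524/0.079 = 12.06 s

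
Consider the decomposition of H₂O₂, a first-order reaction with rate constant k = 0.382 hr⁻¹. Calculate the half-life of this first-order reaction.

1.815 hr

Step 1: For a first-order reaction, t₁/₂ = ln(2)/k
Step 2: t₁/₂ = ln(2)/0.382
Step 3: t₁/₂ = 0.6931/0.382 = 1.815 hr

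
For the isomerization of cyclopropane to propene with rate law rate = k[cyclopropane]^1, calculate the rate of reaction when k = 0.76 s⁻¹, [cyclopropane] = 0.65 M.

0.494 M/s

Step 1: Identify the rate law: rate = k[cyclopropane]^1
Step 2: Substitute values: rate = 0.76 × (0.65)^1
Step 3: Calculate: rate = 0.76 × 0.65 = 0.494 M/s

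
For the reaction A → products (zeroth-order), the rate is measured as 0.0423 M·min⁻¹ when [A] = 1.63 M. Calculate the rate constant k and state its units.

0.0423 M·min⁻¹

Step 1: For a zeroth-order reaction, rate = k (independent of concentration).
Step 2: k = rate = 0.0423 M·min⁻¹.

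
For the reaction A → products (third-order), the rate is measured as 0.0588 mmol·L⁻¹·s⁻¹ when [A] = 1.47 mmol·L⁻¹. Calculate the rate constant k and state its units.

0.01851 (mmol·L⁻¹)⁻²·s⁻¹

Step 1: rate = k[A]^3, so k = rate / [A]^3.
Step 2: k = 0.0588 / (1.47)^3 = 0.0588 / 3.177.
Step 3: k = 0.01851 (mmol·L⁻¹)⁻²·s⁻¹.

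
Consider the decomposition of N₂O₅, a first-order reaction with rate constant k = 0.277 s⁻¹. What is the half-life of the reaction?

2.502 s

Step 1: For a first-order reaction, t₁/₂ = ln(2)/k
Step 2: t₁/₂ = ln(2)/0.277
Step 3: t₁/₂ = 0.6931/0.277 = 2.502 s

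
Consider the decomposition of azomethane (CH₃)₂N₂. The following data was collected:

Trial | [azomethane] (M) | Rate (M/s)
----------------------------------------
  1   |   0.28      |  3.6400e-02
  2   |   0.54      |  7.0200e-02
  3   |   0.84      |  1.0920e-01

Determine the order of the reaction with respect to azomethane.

first order (1)

Step 1: Compare trials to find order n where rate₂/rate₁ = ([azomethane]₂/[azomethane]₁)^n
Step 2: rate₂/rate₁ = 7.0200e-02/3.6400e-02 = 1.929
Step 3: [azomethane]₂/[azomethane]₁ = 0.54/0.28 = 1.929
Step 4: n = ln(1.929)/ln(1.929) = 1.00 ≈ 1
Step 5: The reaction is first order in azomethane.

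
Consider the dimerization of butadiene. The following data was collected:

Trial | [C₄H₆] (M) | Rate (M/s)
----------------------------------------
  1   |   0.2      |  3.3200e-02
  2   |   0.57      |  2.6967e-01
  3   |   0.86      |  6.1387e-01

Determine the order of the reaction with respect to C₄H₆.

second order (2)

Step 1: Compare trials to find order n where rate₂/rate₁ = ([C₄H₆]₂/[C₄H₆]₁)^n
Step 2: rate₂/rate₁ = 2.6967e-01/3.3200e-02 = 8.122
Step 3: [C₄H₆]₂/[C₄H₆]₁ = 0.57/0.2 = 2.85
Step 4: n = ln(8.122)/ln(2.85) = 2.00 ≈ 2
Step 5: The reaction is second order in C₄H₆.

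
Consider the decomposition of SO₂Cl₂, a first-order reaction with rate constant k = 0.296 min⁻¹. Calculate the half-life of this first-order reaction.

2.342 min

Step 1: For a first-order reaction, t₁/₂ = ln(2)/k
Step 2: t₁/₂ = ln(2)/0.296
Step 3: t₁/₂ = 0.6931/0.296 = 2.342 min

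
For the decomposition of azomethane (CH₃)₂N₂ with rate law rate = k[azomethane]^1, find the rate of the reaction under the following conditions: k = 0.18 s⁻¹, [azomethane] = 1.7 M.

0.306 M/s

Step 1: Identify the rate law: rate = k[azomethane]^1
Step 2: Substitute values: rate = 0.18 × (1.7)^1
Step 3: Calculate: rate = 0.18 × 1.7 = 0.306 M/s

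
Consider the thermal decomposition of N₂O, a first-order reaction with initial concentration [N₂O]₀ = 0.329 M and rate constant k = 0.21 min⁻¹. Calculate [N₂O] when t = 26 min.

0.001399 M

Step 1: For a first-order reaction: [N₂O] = [N₂O]₀ × e^(-kt)
Step 2: [N₂O] = 0.329 × e^(-0.21 × 26)
Step 3: [N₂O] = 0.329 × e^(-5.46)
Step 4: [N₂O] = 0.329 × 0.00425356 = 0.001399 M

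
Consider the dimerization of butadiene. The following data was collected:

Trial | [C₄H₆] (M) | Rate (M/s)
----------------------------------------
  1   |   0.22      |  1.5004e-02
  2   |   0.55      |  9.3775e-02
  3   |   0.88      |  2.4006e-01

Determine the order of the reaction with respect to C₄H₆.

second order (2)

Step 1: Compare trials to find order n where rate₂/rate₁ = ([C₄H₆]₂/[C₄H₆]₁)^n
Step 2: rate₂/rate₁ = 9.3775e-02/1.5004e-02 = 6.25
Step 3: [C₄H₆]₂/[C₄H₆]₁ = 0.55/0.22 = 2.5
Step 4: n = ln(6.25)/ln(2.5) = 2.00 ≈ 2
Step 5: The reaction is second order in C₄H₆.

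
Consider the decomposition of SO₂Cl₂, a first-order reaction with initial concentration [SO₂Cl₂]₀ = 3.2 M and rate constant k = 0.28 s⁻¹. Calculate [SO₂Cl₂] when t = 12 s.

0.1112 M

Step 1: For a first-order reaction: [SO₂Cl₂] = [SO₂Cl₂]₀ × e^(-kt)
Step 2: [SO₂Cl₂] = 3.2 × e^(-0.28 × 12)
Step 3: [SO₂Cl₂] = 3.2 × e^(-3.36)
Step 4: [SO₂Cl₂] = 3.2 × 0.0347353 = 0.1112 M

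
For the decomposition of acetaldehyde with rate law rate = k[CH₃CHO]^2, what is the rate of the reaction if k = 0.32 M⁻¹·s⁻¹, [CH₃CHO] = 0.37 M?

0.04381 M/s

Step 1: Identify the rate law: rate = k[CH₃CHO]^2
Step 2: Substitute values: rate = 0.32 × (0.37)^2
Step 3: Calculate: rate = 0.32 × 0.1369 = 0.043808 M/s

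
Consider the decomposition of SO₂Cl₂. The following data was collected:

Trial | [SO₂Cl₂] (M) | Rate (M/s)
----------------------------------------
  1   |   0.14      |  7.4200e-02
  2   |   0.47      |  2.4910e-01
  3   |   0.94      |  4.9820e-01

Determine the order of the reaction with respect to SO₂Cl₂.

first order (1)

Step 1: Compare trials to find order n where rate₂/rate₁ = ([SO₂Cl₂]₂/[SO₂Cl₂]₁)^n
Step 2: rate₂/rate₁ = 2.4910e-01/7.4200e-02 = 3.357
Step 3: [SO₂Cl₂]₂/[SO₂Cl₂]₁ = 0.47/0.14 = 3.357
Step 4: n = ln(3.357)/ln(3.357) = 1.00 ≈ 1
Step 5: The reaction is first order in SO₂Cl₂.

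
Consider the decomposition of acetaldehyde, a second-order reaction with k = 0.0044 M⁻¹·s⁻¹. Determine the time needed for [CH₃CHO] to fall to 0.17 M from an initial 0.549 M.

922.9 s

Step 1: For second-order: t = (1/[CH₃CHO] - 1/[CH₃CHO]₀)/k
Step 2: t = (1/0.17 - 1/0.549)/0.0044
Step 3: t = (5.882 - 1.821)/0.0044
Step 4: t = 4.061/0.0044 = 922.9 s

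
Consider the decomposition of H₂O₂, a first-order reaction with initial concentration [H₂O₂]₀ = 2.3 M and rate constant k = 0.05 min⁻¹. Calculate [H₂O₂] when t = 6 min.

1.704 M

Step 1: For a first-order reaction: [H₂O₂] = [H₂O₂]₀ × e^(-kt)
Step 2: [H₂O₂] = 2.3 × e^(-0.05 × 6)
Step 3: [H₂O₂] = 2.3 × e^(-0.3)
Step 4: [H₂O₂] = 2.3 × 0.740818 = 1.704 M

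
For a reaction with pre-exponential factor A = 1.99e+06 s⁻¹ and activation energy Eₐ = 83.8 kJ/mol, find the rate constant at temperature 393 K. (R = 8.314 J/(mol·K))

1.45e-05 s⁻¹

Step 1: Use the Arrhenius equation: k = A × exp(-Eₐ/RT)
Step 2: Convert Eₐ to J/mol: 83.8 kJ/mol = 83800 J/mol
Step 3: Calculate the exponent: -Eₐ/(RT) = -83800/(8.314 × 393) = -25.64729
Step 4: k = 1.99e+06 × exp(-25.64729)
Step 5: k = 1.99e+06 × 7.26982e-12 = 1.4467e-05 s⁻¹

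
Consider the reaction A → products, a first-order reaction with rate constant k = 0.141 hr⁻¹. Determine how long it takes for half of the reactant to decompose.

4.916 hr

Step 1: For a first-order reaction, t₁/₂ = ln(2)/k
Step 2: t₁/₂ = ln(2)/0.141
Step 3: t₁/₂ = 0.6931/0.141 = 4.916 hr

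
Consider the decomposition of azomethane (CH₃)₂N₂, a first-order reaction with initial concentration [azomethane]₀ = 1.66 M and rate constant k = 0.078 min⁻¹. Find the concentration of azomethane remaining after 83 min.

0.002561 M

Step 1: For a first-order reaction: [azomethane] = [azomethane]₀ × e^(-kt)
Step 2: [azomethane] = 1.66 × e^(-0.078 × 83)
Step 3: [azomethane] = 1.66 × e^(-6.474)
Step 4: [azomethane] = 1.66 × 0.00154304 = 0.002561 M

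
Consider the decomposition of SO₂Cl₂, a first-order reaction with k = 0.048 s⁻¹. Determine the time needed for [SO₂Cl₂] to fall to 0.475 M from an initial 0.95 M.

14.44 s

Step 1: For first-order: t = ln([SO₂Cl₂]₀/[SO₂Cl₂])/k
Step 2: t = ln(0.95/0.475)/0.048
Step 3: t = ln(2)/0.048
Step 4: t = 0.6931/0.048 = 14.44 s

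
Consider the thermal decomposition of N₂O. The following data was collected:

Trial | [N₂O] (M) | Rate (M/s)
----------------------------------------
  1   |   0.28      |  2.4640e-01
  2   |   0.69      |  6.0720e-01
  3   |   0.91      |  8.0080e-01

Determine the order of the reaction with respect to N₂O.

first order (1)

Step 1: Compare trials to find order n where rate₂/rate₁ = ([N₂O]₂/[N₂O]₁)^n
Step 2: rate₂/rate₁ = 6.0720e-01/2.4640e-01 = 2.464
Step 3: [N₂O]₂/[N₂O]₁ = 0.69/0.28 = 2.464
Step 4: n = ln(2.464)/ln(2.464) = 1.00 ≈ 1
Step 5: The reaction is first order in N₂O.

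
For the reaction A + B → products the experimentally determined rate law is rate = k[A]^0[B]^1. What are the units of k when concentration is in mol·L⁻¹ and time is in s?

s⁻¹

Step 1: Overall order = 0 + 1 = 1.
Step 2: rate has units mol·L⁻¹·s⁻¹; [A]^0[B]^1 has units (mol·L⁻¹)^1.
Step 3: k = rate/([A]^0[B]^1), so units of k = (mol·L⁻¹)^(1-1)·s⁻¹ = s⁻¹.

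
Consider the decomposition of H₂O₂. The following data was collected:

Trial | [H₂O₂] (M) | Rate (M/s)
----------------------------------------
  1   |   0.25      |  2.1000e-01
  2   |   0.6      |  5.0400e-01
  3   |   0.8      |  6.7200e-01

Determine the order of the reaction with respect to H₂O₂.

first order (1)

Step 1: Compare trials to find order n where rate₂/rate₁ = ([H₂O₂]₂/[H₂O₂]₁)^n
Step 2: rate₂/rate₁ = 5.0400e-01/2.1000e-01 = 2.4
Step 3: [H₂O₂]₂/[H₂O₂]₁ = 0.6/0.25 = 2.4
Step 4: n = ln(2.4)/ln(2.4) = 1.00 ≈ 1
Step 5: The reaction is first order in H₂O₂.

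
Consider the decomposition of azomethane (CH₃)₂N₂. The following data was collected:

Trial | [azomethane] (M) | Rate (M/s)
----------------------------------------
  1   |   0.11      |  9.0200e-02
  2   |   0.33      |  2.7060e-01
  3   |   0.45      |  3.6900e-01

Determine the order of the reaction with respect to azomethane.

first order (1)

Step 1: Compare trials to find order n where rate₂/rate₁ = ([azomethane]₂/[azomethane]₁)^n
Step 2: rate₂/rate₁ = 2.7060e-01/9.0200e-02 = 3
Step 3: [azomethane]₂/[azomethane]₁ = 0.33/0.11 = 3
Step 4: n = ln(3)/ln(3) = 1.00 ≈ 1
Step 5: The reaction is first order in azomethane.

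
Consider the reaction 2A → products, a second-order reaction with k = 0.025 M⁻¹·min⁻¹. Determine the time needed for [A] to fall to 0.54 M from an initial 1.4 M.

45.5 min

Step 1: For second-order: t = (1/[A] - 1/[A]₀)/k
Step 2: t = (1/0.54 - 1/1.4)/0.025
Step 3: t = (1.852 - 0.7143)/0.025
Step 4: t = 1.138/0.025 = 45.5 min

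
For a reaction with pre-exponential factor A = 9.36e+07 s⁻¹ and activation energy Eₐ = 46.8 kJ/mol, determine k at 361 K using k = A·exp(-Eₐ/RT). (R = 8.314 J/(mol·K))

1.58e+01 s⁻¹

Step 1: Use the Arrhenius equation: k = A × exp(-Eₐ/RT)
Step 2: Convert Eₐ to J/mol: 46.8 kJ/mol = 46800 J/mol
Step 3: Calculate the exponent: -Eₐ/(RT) = -46800/(8.314 × 361) = -15.59296
Step 4: k = 9.36e+07 × exp(-15.59296)
Step 5: k = 9.36e+07 × 1.69069e-07 = 1.5825e+01 s⁻¹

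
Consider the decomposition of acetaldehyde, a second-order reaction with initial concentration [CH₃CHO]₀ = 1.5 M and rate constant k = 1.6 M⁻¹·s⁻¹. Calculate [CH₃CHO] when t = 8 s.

0.07426 M

Step 1: For a second-order reaction: 1/[CH₃CHO] = 1/[CH₃CHO]₀ + kt
Step 2: 1/[CH₃CHO] = 1/1.5 + 1.6 × 8
Step 3: 1/[CH₃CHO] = 0.6667 + 12.8 = 13.47
Step 4: [CH₃CHO] = 1/13.47 = 0.07426 M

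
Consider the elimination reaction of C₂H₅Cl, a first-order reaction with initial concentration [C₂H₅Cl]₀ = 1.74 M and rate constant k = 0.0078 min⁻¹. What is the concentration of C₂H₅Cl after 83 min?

0.9107 M

Step 1: For a first-order reaction: [C₂H₅Cl] = [C₂H₅Cl]₀ × e^(-kt)
Step 2: [C₂H₅Cl] = 1.74 × e^(-0.0078 × 83)
Step 3: [C₂H₅Cl] = 1.74 × e^(-0.6474)
Step 4: [C₂H₅Cl] = 1.74 × 0.523405 = 0.9107 M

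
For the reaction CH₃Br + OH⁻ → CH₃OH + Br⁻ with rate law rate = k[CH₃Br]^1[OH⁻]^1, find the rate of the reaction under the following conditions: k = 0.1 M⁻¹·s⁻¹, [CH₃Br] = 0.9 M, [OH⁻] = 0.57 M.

0.0513 M/s

Step 1: The rate law is rate = k[CH₃Br]^1[OH⁻]^1
Step 2: Substitute: rate = 0.1 × (0.9)^1 × (0.57)^1
Step 3: rate = 0.1 × 0.9 × 0.57 = 0.0513 M/s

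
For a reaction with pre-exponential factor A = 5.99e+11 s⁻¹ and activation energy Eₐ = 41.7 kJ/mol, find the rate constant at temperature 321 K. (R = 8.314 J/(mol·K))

9.81e+04 s⁻¹

Step 1: Use the Arrhenius equation: k = A × exp(-Eₐ/RT)
Step 2: Convert Eₐ to J/mol: 41.7 kJ/mol = 41700 J/mol
Step 3: Calculate the exponent: -Eₐ/(RT) = -41700/(8.314 × 321) = -15.62504
Step 4: k = 5.99e+11 × exp(-15.62504)
Step 5: k = 5.99e+11 × 1.63731e-07 = 9.8075e+04 s⁻¹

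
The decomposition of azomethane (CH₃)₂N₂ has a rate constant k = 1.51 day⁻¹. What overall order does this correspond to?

first order (1)

Step 1: The units of k for an nth-order reaction are (concentration)^(1-n)·(time)⁻¹.
Step 2: Here k has units day⁻¹, so the concentration exponent is 0.
Step 3: 1 - n = 0 ⇒ n = 1. The reaction is first order.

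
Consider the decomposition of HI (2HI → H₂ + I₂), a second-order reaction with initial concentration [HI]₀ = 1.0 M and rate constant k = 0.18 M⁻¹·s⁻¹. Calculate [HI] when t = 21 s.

0.2092 M

Step 1: For a second-order reaction: 1/[HI] = 1/[HI]₀ + kt
Step 2: 1/[HI] = 1/1.0 + 0.18 × 21
Step 3: 1/[HI] = 1 + 3.78 = 4.78
Step 4: [HI] = 1/4.78 = 0.2092 M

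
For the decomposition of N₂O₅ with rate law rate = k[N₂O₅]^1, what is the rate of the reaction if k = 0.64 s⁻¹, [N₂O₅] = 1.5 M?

0.96 M/s

Step 1: Identify the rate law: rate = k[N₂O₅]^1
Step 2: Substitute values: rate = 0.64 × (1.5)^1
Step 3: Calculate: rate = 0.64 × 1.5 = 0.96 M/s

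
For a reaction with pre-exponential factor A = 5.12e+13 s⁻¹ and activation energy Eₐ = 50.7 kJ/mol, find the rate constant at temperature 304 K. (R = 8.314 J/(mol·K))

9.94e+04 s⁻¹

Step 1: Use the Arrhenius equation: k = A × exp(-Eₐ/RT)
Step 2: Convert Eₐ to J/mol: 50.7 kJ/mol = 50700 J/mol
Step 3: Calculate the exponent: -Eₐ/(RT) = -50700/(8.314 × 304) = -20.05970
Step 4: k = 5.12e+13 × exp(-20.05970)
Step 5: k = 5.12e+13 × 1.94170e-09 = 9.9415e+04 s⁻¹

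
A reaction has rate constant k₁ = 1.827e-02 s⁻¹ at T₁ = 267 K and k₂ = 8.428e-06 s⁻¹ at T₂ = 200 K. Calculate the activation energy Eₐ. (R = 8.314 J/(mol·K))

50.9 kJ/mol

Step 1: Use the two-temperature Arrhenius form: ln(k₂/k₁) = -Eₐ/R × (1/T₂ - 1/T₁)
Step 2: ln(k₂/k₁) = ln(8.428e-06/1.827e-02) = ln(0.000461303) = -7.68146
Step 3: 1/T₂ - 1/T₁ = 1/200 - 1/267 = 1.254682e-03 K⁻¹
Step 4: Eₐ = -R × ln(k₂/k₁) / (1/T₂ - 1/T₁) = -8.314 × -7.68146 / 1.254682e-03
Step 5: Eₐ = 5.0900e+04 J/mol = 50.9 kJ/mol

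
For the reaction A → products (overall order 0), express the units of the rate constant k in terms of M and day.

M·day⁻¹

Step 1: For overall order n, rate = k × (concentration)^n.
Step 2: Rate has units M·day⁻¹; concentration term has units M^0.
Step 3: k = rate / (concentration)^n, so units of k = M^(1-0)·day⁻¹ = M·day⁻¹.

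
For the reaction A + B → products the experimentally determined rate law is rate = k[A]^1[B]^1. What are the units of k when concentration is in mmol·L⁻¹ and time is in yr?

(mmol·L⁻¹)⁻¹·yr⁻¹

Step 1: Overall order = 1 + 1 = 2.
Step 2: rate has units mmol·L⁻¹·yr⁻¹; [A]^1[B]^1 has units (mmol·L⁻¹)^2.
Step 3: k = rate/([A]^1[B]^1), so units of k = (mmol·L⁻¹)^(1-2)·yr⁻¹ = (mmol·L⁻¹)⁻¹·yr⁻¹.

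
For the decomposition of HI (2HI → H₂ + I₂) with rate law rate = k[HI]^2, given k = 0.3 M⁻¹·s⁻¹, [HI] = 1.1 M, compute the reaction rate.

0.363 M/s

Step 1: Identify the rate law: rate = k[HI]^2
Step 2: Substitute values: rate = 0.3 × (1.1)^2
Step 3: Calculate: rate = 0.3 × 1.21 = 0.363 M/s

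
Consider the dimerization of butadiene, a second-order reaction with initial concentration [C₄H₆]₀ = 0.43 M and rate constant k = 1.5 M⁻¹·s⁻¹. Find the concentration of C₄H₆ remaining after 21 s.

0.02956 M

Step 1: For a second-order reaction: 1/[C₄H₆] = 1/[C₄H₆]₀ + kt
Step 2: 1/[C₄H₆] = 1/0.43 + 1.5 × 21
Step 3: 1/[C₄H₆] = 2.326 + 31.5 = 33.83
Step 4: [C₄H₆] = 1/33.83 = 0.02956 M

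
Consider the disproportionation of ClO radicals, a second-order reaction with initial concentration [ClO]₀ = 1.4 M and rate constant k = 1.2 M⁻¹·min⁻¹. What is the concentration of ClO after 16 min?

0.05022 M

Step 1: For a second-order reaction: 1/[ClO] = 1/[ClO]₀ + kt
Step 2: 1/[ClO] = 1/1.4 + 1.2 × 16
Step 3: 1/[ClO] = 0.7143 + 19.2 = 19.91
Step 4: [ClO] = 1/19.91 = 0.05022 M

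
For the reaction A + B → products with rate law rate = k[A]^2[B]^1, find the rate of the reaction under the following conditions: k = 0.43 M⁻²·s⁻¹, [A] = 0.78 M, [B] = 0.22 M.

0.05755 M/s

Step 1: The rate law is rate = k[A]^2[B]^1
Step 2: Substitute: rate = 0.43 × (0.78)^2 × (0.22)^1
Step 3: rate = 0.43 × 0.6084 × 0.22 = 0.0575546 M/s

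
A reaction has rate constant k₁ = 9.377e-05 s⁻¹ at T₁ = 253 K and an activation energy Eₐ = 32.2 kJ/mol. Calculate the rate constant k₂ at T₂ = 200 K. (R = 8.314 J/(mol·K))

1.623e-06 s⁻¹

Step 1: Use the two-temperature Arrhenius form: ln(k₂/k₁) = -Eₐ/R × (1/T₂ - 1/T₁)
Step 2: Convert Eₐ to J/mol: 32.2 kJ/mol = 32200 J/mol
Step 3: 1/T₂ - 1/T₁ = 1/200 - 1/253 = 1.047431e-03 K⁻¹
Step 4: ln(k₂/k₁) = -32200/8.314 × 1.047431e-03 = -4.05668
Step 5: k₂ = k₁ × exp(-4.05668) = 9.377e-05 × 1.73064e-02 = 1.623e-06 s⁻¹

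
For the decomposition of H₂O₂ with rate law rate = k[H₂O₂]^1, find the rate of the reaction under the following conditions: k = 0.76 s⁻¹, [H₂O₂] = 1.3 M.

0.988 M/s

Step 1: Identify the rate law: rate = k[H₂O₂]^1
Step 2: Substitute values: rate = 0.76 × (1.3)^1
Step 3: Calculate: rate = 0.76 × 1.3 = 0.988 M/s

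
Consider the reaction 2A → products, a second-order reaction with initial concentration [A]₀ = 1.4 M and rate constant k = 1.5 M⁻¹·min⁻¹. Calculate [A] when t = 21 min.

0.03104 M

Step 1: For a second-order reaction: 1/[A] = 1/[A]₀ + kt
Step 2: 1/[A] = 1/1.4 + 1.5 × 21
Step 3: 1/[A] = 0.7143 + 31.5 = 32.21
Step 4: [A] = 1/32.21 = 0.03104 M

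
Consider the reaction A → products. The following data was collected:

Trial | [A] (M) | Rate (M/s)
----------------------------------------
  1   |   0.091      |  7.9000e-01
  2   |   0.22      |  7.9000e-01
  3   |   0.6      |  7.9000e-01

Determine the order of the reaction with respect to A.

zeroth order (0)

Step 1: Compare trials - when concentration changes, rate stays constant.
Step 2: rate₂/rate₁ = 7.9000e-01/7.9000e-01 = 1
Step 3: [A]₂/[A]₁ = 0.22/0.091 = 2.418
Step 4: Since rate ratio ≈ (conc ratio)^0, the reaction is zeroth order.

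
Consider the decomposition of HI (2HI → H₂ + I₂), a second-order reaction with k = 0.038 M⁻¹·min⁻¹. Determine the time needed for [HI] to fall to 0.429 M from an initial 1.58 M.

44.69 min

Step 1: For second-order: t = (1/[HI] - 1/[HI]₀)/k
Step 2: t = (1/0.429 - 1/1.58)/0.038
Step 3: t = (2.331 - 0.6329)/0.038
Step 4: t = 1.698/0.038 = 44.69 min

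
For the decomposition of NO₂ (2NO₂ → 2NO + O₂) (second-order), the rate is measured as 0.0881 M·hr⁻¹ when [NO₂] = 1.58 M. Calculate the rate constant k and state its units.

0.03529 M⁻¹·hr⁻¹

Step 1: rate = k[NO₂]^2, so k = rate / [NO₂]^2.
Step 2: k = 0.0881 / (1.58)^2 = 0.0881 / 2.496.
Step 3: k = 0.03529 M⁻¹·hr⁻¹.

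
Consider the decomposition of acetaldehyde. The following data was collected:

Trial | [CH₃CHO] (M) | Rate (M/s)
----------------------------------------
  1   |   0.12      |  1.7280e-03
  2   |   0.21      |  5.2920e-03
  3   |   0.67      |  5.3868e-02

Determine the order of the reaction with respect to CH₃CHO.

second order (2)

Step 1: Compare trials to find order n where rate₂/rate₁ = ([CH₃CHO]₂/[CH₃CHO]₁)^n
Step 2: rate₂/rate₁ = 5.2920e-03/1.7280e-03 = 3.062
Step 3: [CH₃CHO]₂/[CH₃CHO]₁ = 0.21/0.12 = 1.75
Step 4: n = ln(3.062)/ln(1.75) = 2.00 ≈ 2
Step 5: The reaction is second order in CH₃CHO.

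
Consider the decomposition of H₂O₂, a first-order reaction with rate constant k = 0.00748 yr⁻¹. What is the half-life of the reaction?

92.67 yr

Step 1: For a first-order reaction, t₁/₂ = ln(2)/k
Step 2: t₁/₂ = ln(2)/0.00748
Step 3: t₁/₂ = 0.6931/0.00748 = 92.67 yr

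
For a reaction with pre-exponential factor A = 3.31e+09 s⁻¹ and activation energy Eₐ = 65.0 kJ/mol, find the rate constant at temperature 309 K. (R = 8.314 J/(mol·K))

3.40e-02 s⁻¹

Step 1: Use the Arrhenius equation: k = A × exp(-Eₐ/RT)
Step 2: Convert Eₐ to J/mol: 65.0 kJ/mol = 65000 J/mol
Step 3: Calculate the exponent: -Eₐ/(RT) = -65000/(8.314 × 309) = -25.30142
Step 4: k = 3.31e+09 × exp(-25.30142)
Step 5: k = 3.31e+09 × 1.02738e-11 = 3.4006e-02 s⁻¹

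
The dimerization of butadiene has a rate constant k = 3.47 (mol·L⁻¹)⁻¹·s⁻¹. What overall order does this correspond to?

second order (2)

Step 1: The units of k for an nth-order reaction are (concentration)^(1-n)·(time)⁻¹.
Step 2: Here k has units (mol·L⁻¹)⁻¹·s⁻¹, so the concentration exponent is -1.
Step 3: 1 - n = -1 ⇒ n = 2. The reaction is second order.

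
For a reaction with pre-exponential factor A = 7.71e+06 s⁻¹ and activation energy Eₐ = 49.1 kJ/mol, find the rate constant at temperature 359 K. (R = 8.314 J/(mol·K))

5.53e-01 s⁻¹

Step 1: Use the Arrhenius equation: k = A × exp(-Eₐ/RT)
Step 2: Convert Eₐ to J/mol: 49.1 kJ/mol = 49100 J/mol
Step 3: Calculate the exponent: -Eₐ/(RT) = -49100/(8.314 × 359) = -16.45042
Step 4: k = 7.71e+06 × exp(-16.45042)
Step 5: k = 7.71e+06 × 7.17255e-08 = 5.5300e-01 s⁻¹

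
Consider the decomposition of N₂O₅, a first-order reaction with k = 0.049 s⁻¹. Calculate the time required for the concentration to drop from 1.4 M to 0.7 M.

14.15 s

Step 1: For first-order: t = ln([N₂O₅]₀/[N₂O₅])/k
Step 2: t = ln(1.4/0.7)/0.049
Step 3: t = ln(2)/0.049
Step 4: t = 0.6931/0.049 = 14.15 s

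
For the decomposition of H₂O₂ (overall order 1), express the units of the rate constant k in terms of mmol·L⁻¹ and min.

min⁻¹

Step 1: For overall order n, rate = k × (concentration)^n.
Step 2: Rate has units mmol·L⁻¹·min⁻¹; concentration term has units (mmol·L⁻¹)^1.
Step 3: k = rate / (concentration)^n, so units of k = (mmol·L⁻¹)^(1-1)·min⁻¹ = min⁻¹.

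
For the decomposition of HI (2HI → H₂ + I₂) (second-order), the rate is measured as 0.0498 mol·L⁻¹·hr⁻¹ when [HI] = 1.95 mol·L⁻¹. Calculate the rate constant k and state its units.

0.0131 (mol·L⁻¹)⁻¹·hr⁻¹

Step 1: rate = k[HI]^2, so k = rate / [HI]^2.
Step 2: k = 0.0498 / (1.95)^2 = 0.0498 / 3.802.
Step 3: k = 0.0131 (mol·L⁻¹)⁻¹·hr⁻¹.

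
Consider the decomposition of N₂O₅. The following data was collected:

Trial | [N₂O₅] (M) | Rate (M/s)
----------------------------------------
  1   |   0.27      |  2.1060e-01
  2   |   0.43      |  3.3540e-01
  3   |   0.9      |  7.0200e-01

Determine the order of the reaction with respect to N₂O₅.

first order (1)

Step 1: Compare trials to find order n where rate₂/rate₁ = ([N₂O₅]₂/[N₂O₅]₁)^n
Step 2: rate₂/rate₁ = 3.3540e-01/2.1060e-01 = 1.593
Step 3: [N₂O₅]₂/[N₂O₅]₁ = 0.43/0.27 = 1.593
Step 4: n = ln(1.593)/ln(1.593) = 1.00 ≈ 1
Step 5: The reaction is first order in N₂O₅.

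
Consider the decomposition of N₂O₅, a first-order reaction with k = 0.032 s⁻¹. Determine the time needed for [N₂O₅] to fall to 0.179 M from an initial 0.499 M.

32.04 s

Step 1: For first-order: t = ln([N₂O₅]₀/[N₂O₅])/k
Step 2: t = ln(0.499/0.179)/0.032
Step 3: t = ln(2.788)/0.032
Step 4: t = 1.025/0.032 = 32.04 s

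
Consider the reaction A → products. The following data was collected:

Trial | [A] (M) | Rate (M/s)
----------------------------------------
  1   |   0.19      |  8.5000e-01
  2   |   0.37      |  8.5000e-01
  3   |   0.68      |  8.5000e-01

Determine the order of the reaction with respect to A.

zeroth order (0)

Step 1: Compare trials - when concentration changes, rate stays constant.
Step 2: rate₂/rate₁ = 8.5000e-01/8.5000e-01 = 1
Step 3: [A]₂/[A]₁ = 0.37/0.19 = 1.947
Step 4: Since rate ratio ≈ (conc ratio)^0, the reaction is zeroth order.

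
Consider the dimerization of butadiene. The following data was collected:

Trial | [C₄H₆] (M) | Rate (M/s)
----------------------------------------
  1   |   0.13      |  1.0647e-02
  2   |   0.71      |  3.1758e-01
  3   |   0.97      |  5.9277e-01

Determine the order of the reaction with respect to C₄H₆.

second order (2)

Step 1: Compare trials to find order n where rate₂/rate₁ = ([C₄H₆]₂/[C₄H₆]₁)^n
Step 2: rate₂/rate₁ = 3.1758e-01/1.0647e-02 = 29.83
Step 3: [C₄H₆]₂/[C₄H₆]₁ = 0.71/0.13 = 5.462
Step 4: n = ln(29.83)/ln(5.462) = 2.00 ≈ 2
Step 5: The reaction is second order in C₄H₆.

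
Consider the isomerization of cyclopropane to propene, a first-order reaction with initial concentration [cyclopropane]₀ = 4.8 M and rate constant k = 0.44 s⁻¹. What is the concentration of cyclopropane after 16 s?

0.004205 M

Step 1: For a first-order reaction: [cyclopropane] = [cyclopropane]₀ × e^(-kt)
Step 2: [cyclopropane] = 4.8 × e^(-0.44 × 16)
Step 3: [cyclopropane] = 4.8 × e^(-7.04)
Step 4: [cyclopropane] = 4.8 × 0.000876127 = 0.004205 M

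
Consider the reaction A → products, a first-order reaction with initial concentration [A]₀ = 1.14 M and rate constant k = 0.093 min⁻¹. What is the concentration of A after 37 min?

0.03652 M

Step 1: For a first-order reaction: [A] = [A]₀ × e^(-kt)
Step 2: [A] = 1.14 × e^(-0.093 × 37)
Step 3: [A] = 1.14 × e^(-3.441)
Step 4: [A] = 1.14 × 0.0320326 = 0.03652 M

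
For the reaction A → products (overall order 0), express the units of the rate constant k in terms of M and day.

M·day⁻¹

Step 1: For overall order n, rate = k × (concentration)^n.
Step 2: Rate has units M·day⁻¹; concentration term has units M^0.
Step 3: k = rate / (concentration)^n, so units of k = M^(1-0)·day⁻¹ = M·day⁻¹.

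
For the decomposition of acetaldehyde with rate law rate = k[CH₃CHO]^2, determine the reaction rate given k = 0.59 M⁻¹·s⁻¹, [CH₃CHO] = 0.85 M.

0.4263 M/s

Step 1: Identify the rate law: rate = k[CH₃CHO]^2
Step 2: Substitute values: rate = 0.59 × (0.85)^2
Step 3: Calculate: rate = 0.59 × 0.7225 = 0.426275 M/s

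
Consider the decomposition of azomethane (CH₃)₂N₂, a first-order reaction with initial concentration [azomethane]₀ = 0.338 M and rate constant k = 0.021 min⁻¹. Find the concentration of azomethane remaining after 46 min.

0.1286 M

Step 1: For a first-order reaction: [azomethane] = [azomethane]₀ × e^(-kt)
Step 2: [azomethane] = 0.338 × e^(-0.021 × 46)
Step 3: [azomethane] = 0.338 × e^(-0.966)
Step 4: [azomethane] = 0.338 × 0.380602 = 0.1286 M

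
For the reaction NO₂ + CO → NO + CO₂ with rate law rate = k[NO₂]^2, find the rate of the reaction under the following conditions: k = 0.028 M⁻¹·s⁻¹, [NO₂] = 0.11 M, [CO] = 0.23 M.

0.0003388 M/s

Step 1: The rate law is rate = k[NO₂]^2
Step 2: Note that the rate does not depend on [CO] (zero order in CO).
Step 3: rate = 0.028 × (0.11)^2 = 0.0003388 M/s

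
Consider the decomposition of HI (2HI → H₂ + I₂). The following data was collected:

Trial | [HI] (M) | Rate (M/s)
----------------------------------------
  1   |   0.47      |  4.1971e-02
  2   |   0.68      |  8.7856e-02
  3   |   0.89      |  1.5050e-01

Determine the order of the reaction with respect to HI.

second order (2)

Step 1: Compare trials to find order n where rate₂/rate₁ = ([HI]₂/[HI]₁)^n
Step 2: rate₂/rate₁ = 8.7856e-02/4.1971e-02 = 2.093
Step 3: [HI]₂/[HI]₁ = 0.68/0.47 = 1.447
Step 4: n = ln(2.093)/ln(1.447) = 2.00 ≈ 2
Step 5: The reaction is second order in HI.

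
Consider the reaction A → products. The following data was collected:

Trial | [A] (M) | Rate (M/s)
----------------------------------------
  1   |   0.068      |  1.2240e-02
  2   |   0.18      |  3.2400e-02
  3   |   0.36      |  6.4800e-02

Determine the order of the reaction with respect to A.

first order (1)

Step 1: Compare trials to find order n where rate₂/rate₁ = ([A]₂/[A]₁)^n
Step 2: rate₂/rate₁ = 3.2400e-02/1.2240e-02 = 2.647
Step 3: [A]₂/[A]₁ = 0.18/0.068 = 2.647
Step 4: n = ln(2.647)/ln(2.647) = 1.00 ≈ 1
Step 5: The reaction is first order in A.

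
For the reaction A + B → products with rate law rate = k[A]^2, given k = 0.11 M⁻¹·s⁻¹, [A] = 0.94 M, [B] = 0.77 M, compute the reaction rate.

0.0972 M/s

Step 1: The rate law is rate = k[A]^2
Step 2: Note that the rate does not depend on [B] (zero order in B).
Step 3: rate = 0.11 × (0.94)^2 = 0.097196 M/s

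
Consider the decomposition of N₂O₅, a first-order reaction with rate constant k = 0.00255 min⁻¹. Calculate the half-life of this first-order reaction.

271.8 min

Step 1: For a first-order reaction, t₁/₂ = ln(2)/k
Step 2: t₁/₂ = ln(2)/0.00255
Step 3: t₁/₂ = 0.6931/0.00255 = 271.8 min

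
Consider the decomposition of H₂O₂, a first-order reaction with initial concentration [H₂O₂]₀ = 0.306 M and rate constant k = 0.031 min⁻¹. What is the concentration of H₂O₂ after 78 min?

0.02726 M

Step 1: For a first-order reaction: [H₂O₂] = [H₂O₂]₀ × e^(-kt)
Step 2: [H₂O₂] = 0.306 × e^(-0.031 × 78)
Step 3: [H₂O₂] = 0.306 × e^(-2.418)
Step 4: [H₂O₂] = 0.306 × 0.0890996 = 0.02726 M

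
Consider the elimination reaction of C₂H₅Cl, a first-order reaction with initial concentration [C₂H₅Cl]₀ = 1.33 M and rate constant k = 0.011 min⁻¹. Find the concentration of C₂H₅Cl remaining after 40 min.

0.8566 M

Step 1: For a first-order reaction: [C₂H₅Cl] = [C₂H₅Cl]₀ × e^(-kt)
Step 2: [C₂H₅Cl] = 1.33 × e^(-0.011 × 40)
Step 3: [C₂H₅Cl] = 1.33 × e^(-0.44)
Step 4: [C₂H₅Cl] = 1.33 × 0.644036 = 0.8566 M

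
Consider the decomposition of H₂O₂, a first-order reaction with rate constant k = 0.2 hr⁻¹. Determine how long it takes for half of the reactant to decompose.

3.466 hr

Step 1: For a first-order reaction, t₁/₂ = ln(2)/k
Step 2: t₁/₂ = ln(2)/0.2
Step 3: t₁/₂ = 0.6931/0.2 = 3.466 hr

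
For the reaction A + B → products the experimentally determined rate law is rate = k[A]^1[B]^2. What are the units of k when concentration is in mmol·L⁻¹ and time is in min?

(mmol·L⁻¹)⁻²·min⁻¹

Step 1: Overall order = 1 + 2 = 3.
Step 2: rate has units mmol·L⁻¹·min⁻¹; [A]^1[B]^2 has units (mmol·L⁻¹)^3.
Step 3: k = rate/([A]^1[B]^2), so units of k = (mmol·L⁻¹)^(1-3)·min⁻¹ = (mmol·L⁻¹)⁻²·min⁻¹.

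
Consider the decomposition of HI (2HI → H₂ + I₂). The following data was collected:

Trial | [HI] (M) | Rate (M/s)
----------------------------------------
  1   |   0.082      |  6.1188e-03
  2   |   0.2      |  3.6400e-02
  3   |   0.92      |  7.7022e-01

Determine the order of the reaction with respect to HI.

second order (2)

Step 1: Compare trials to find order n where rate₂/rate₁ = ([HI]₂/[HI]₁)^n
Step 2: rate₂/rate₁ = 3.6400e-02/6.1188e-03 = 5.949
Step 3: [HI]₂/[HI]₁ = 0.2/0.082 = 2.439
Step 4: n = ln(5.949)/ln(2.439) = 2.00 ≈ 2
Step 5: The reaction is second order in HI.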